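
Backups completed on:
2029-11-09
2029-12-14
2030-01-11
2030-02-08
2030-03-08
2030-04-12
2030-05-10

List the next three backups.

2030-06-14, 2030-07-12, 2030-08-09

Gaps: 35, 28, 28, 28, 35, 28 days — a mix of 28 and 35. Every date is a Friday.
Each is the 2nd Friday of its month.
2nd Friday of June 2030: 2030-06-14.
July 2030 — 2nd Friday is 2030-07-12.
August 2030 — 2nd Friday is 2030-08-09.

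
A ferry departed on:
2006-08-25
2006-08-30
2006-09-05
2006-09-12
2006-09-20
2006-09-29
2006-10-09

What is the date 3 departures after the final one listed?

2006-11-14

Gaps: 5, 6, 7, 8, 9, 10 days — each gap is 1 larger than the previous one.
Next gap: 11 days. 2006-10-09 + 11 days = 2006-10-20.
Next gap: 12 days. 2006-10-20 + 12 days = 2006-11-01.
Next gap: 13 days. 2006-11-01 + 13 days = 2006-11-14.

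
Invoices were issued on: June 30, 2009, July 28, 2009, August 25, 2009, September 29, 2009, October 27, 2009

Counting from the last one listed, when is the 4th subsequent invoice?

These are Tuesdays with 28, 28, 35, 28-day gaps.
Each is the final Tuesday of its month — June 30, 2009 is past the 28th, so '4th Tuesday' doesn't fit.
November 2009 ends with Tuesday November 24, 2009.
Last Tuesday of December 2009: December 29, 2009.
Last Tuesday of January 2010: January 26, 2010.
Last Tuesday of February 2010: February 23, 2010.

February 23, 2010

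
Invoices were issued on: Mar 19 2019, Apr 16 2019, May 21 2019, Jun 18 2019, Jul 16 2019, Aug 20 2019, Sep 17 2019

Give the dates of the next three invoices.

Oct 15 2019, Nov 19 2019, Dec 17 2019

These are Tuesdays at 28- or 35-day spacing (28, 35, 28, 28, 35, 28).
The pattern: 3rd Tuesday of the month.
October 2019 — 3rd Tuesday is Oct 15 2019.
November 2019 — 3rd Tuesday is Nov 19 2019.
3rd Tuesday of December 2019: Dec 17 2019.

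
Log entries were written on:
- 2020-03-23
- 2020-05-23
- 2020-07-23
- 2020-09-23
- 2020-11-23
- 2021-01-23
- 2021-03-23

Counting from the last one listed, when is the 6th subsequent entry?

Gaps: 61, 61, 62, 61, 61, 59 days — not constant. Every event is on the 23rd of the month.
Pattern: the 23rd of every 2 months.
Next: May 2021 → 2021-05-23.
Next: July 2021 → 2021-07-23.
Next: September 2021 → 2021-09-23.
Next: November 2021 → 2021-11-23.
Next: January 2022 → 2022-01-23.
March 2022: 2022-03-23.

2022-03-23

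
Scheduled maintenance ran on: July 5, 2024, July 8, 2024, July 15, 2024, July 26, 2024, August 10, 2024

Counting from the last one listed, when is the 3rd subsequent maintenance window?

The spacing grows by 4 each time: 3, 7, 11, 15 days.
Next gap: 19 days. August 10, 2024 + 19 days = August 29, 2024.
Next gap: 23 days. August 29, 2024 + 23 days = September 21, 2024.
Next gap: 27 days. September 21, 2024 + 27 days = October 18, 2024.

October 18, 2024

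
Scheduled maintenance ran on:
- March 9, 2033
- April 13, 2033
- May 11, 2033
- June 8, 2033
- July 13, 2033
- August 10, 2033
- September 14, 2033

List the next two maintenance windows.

October 12, 2033; November 9, 2033

Gaps: 35, 28, 28, 35, 28, 35 days — a mix of 28 and 35. Every date is a Wednesday.
Each is the 2nd Wednesday of its month.
2nd Wednesday of October 2033: October 12, 2033.
November 2033 — 2nd Wednesday is November 9, 2033.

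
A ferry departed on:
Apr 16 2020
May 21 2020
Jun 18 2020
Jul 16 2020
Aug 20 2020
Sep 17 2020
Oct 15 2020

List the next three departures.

All dates are Thursdays, 35, 28, 28, 35, 28, 28 days apart.
Specifically, the 3rd Thursday of each month.
November 2020 — 3rd Thursday is Nov 19 2020.
December 2020 — 3rd Thursday is Dec 17 2020.
January 2021 — 3rd Thursday is Jan 21 2021.

Nov 19 2020, Dec 17 2020, Jan 21 2021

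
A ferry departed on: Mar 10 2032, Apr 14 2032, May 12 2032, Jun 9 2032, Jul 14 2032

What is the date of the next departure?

Aug 11 2032

These are Wednesdays at 28- or 35-day spacing (35, 28, 28, 35).
The pattern: 2nd Wednesday of the month.
2nd Wednesday of August 2032: Aug 11 2032.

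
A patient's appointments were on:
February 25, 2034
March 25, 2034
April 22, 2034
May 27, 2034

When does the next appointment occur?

All dates are Saturdays, 28, 28, 35 days apart.
Specifically, the 4th Saturday of each month.
4th Saturday of June 2034: June 24, 2034.

June 24, 2034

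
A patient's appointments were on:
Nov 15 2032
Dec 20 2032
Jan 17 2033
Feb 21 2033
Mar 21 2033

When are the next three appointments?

These are Mondays at 28- or 35-day spacing (35, 28, 35, 28).
The pattern: 3rd Monday of the month.
3rd Monday of April 2033: Apr 18 2033.
3rd Monday of May 2033: May 16 2033.
June 2033 — 3rd Monday is Jun 20 2033.

Apr 18 2033, May 16 2033, Jun 20 2033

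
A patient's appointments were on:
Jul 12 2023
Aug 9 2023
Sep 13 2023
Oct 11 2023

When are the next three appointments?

All dates are Wednesdays, 28, 35, 28 days apart.
Specifically, the 2nd Wednesday of each month.
2nd Wednesday of November 2023: Nov 8 2023.
2nd Wednesday of December 2023: Dec 13 2023.
January 2024 — 2nd Wednesday is Jan 10 2024.

Nov 8 2023, Dec 13 2023, Jan 10 2024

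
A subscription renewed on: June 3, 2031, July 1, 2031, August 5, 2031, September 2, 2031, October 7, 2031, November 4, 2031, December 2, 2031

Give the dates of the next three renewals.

Gaps: 28, 35, 28, 35, 28, 28 days — a mix of 28 and 35. Every date is a Tuesday.
Each is the 1st Tuesday of its month.
January 2032 — 1st Tuesday is January 6, 2032.
1st Tuesday of February 2032: February 3, 2032.
1st Tuesday of March 2032: March 2, 2032.

January 6, 2032; February 3, 2032; March 2, 2032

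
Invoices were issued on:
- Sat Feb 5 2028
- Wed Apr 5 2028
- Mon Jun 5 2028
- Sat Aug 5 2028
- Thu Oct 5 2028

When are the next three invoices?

Tue Dec 5 2028, Mon Feb 5 2029, Thu Apr 5 2029

Each date is the 5th; the gaps (60, 61, 61, 61) track the month lengths.
The rule is the 5th of every 2 months.
December 2028: Tue Dec 5 2028.
Next: February 2029 → Mon Feb 5 2029.
April 2029: Thu Apr 5 2029.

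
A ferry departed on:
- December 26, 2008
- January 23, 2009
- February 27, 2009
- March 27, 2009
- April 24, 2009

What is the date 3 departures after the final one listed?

Gaps: 28, 35, 28, 28 days — a mix of 28 and 35. Every date is a Friday.
Each is the 4th Friday of its month.
4th Friday of May 2009: May 22, 2009.
4th Friday of June 2009: June 26, 2009.
July 2009 — 4th Friday is July 24, 2009.

July 24, 2009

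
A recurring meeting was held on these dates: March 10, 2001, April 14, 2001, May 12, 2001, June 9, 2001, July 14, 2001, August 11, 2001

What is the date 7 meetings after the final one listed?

These are Saturdays at 28- or 35-day spacing (35, 28, 28, 35, 28).
The pattern: 2nd Saturday of the month.
September 2001 — 2nd Saturday is September 8, 2001.
2nd Saturday of October 2001: October 13, 2001.
November 2001 — 2nd Saturday is November 10, 2001.
December 2001 — 2nd Saturday is December 8, 2001.
2nd Saturday of January 2002: January 12, 2002.
2nd Saturday of February 2002: February 9, 2002.
March 2002 — 2nd Saturday is March 9, 2002.

March 9, 2002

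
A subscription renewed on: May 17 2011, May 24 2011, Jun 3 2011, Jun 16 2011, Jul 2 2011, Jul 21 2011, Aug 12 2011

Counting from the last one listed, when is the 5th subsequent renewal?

Jan 14 2012

Gaps: 7, 10, 13, 16, 19, 22 days — each gap is 3 larger than the previous one.
Next gap: 25 days. Aug 12 2011 + 25 days = Sep 6 2011.
Next gap: 28 days. Sep 6 2011 + 28 days = Oct 4 2011.
Next gap: 31 days. Oct 4 2011 + 31 days = Nov 4 2011.
Next gap: 34 days. Nov 4 2011 + 34 days = Dec 8 2011.
Next gap: 37 days. Dec 8 2011 + 37 days = Jan 14 2012.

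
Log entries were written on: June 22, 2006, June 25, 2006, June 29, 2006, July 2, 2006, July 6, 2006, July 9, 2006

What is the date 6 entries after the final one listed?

July 30, 2006

Every event lands on a Thursday or Sunday (gaps cycle 3, 4, 3, 4, 3).
So the schedule is: every Thursday and Sunday.
Next Thursday: July 13, 2006.
The following Sunday is July 16, 2006.
Next Thursday: July 20, 2006.
The following Sunday is July 23, 2006.
Next Thursday: July 27, 2006.
Next Sunday: July 30, 2006.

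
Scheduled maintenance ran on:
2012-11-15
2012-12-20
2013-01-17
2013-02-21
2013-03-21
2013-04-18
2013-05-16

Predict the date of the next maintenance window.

2013-06-20

These are Thursdays at 28- or 35-day spacing (35, 28, 35, 28, 28, 28).
The pattern: 3rd Thursday of the month.
3rd Thursday of June 2013: 2013-06-20.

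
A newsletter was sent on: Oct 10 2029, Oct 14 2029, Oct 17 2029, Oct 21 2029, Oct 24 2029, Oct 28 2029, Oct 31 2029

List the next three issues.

Nov 4 2029, Nov 7 2029, Nov 11 2029

Gaps: 4, 3, 4, 3, 4, 3 days — not constant, but cyclic with period 2.
The events fall on every Wednesday and Sunday.
The following Sunday is Nov 4 2029.
Next Wednesday: Nov 7 2029.
The following Sunday is Nov 11 2029.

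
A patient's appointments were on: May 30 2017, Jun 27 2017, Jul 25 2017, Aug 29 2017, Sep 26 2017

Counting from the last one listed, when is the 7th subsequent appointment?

Apr 24 2018

Every date is a Tuesday; gaps 28, 28, 35, 28 days.
Each is the last Tuesday of its month (at least one falls on the 29th or later, ruling out '4th Tuesday').
Last Tuesday of October 2017: Oct 31 2017.
November 2017 ends with Tuesday Nov 28 2017.
Last Tuesday of December 2017: Dec 26 2017.
January 2018 ends with Tuesday Jan 30 2018.
Last Tuesday of February 2018: Feb 27 2018.
Last Tuesday of March 2018: Mar 27 2018.
April 2018 ends with Tuesday Apr 24 2018.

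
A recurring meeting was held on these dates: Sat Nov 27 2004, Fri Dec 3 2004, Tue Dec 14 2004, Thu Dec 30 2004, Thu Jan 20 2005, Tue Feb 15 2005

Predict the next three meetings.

The spacing grows by 5 each time: 6, 11, 16, 21, 26 days.
Next gap: 31 days. Tue Feb 15 2005 + 31 days = Fri Mar 18 2005.
Next gap: 36 days. Fri Mar 18 2005 + 36 days = Sat Apr 23 2005.
Next gap: 41 days. Sat Apr 23 2005 + 41 days = Fri Jun 3 2005.

Fri Mar 18 2005, Sat Apr 23 2005, Fri Jun 3 2005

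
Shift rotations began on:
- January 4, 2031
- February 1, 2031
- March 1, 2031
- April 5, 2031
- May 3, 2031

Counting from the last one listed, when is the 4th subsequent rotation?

These are Saturdays at 28- or 35-day spacing (28, 28, 35, 28).
The pattern: 1st Saturday of the month.
1st Saturday of June 2031: June 7, 2031.
July 2031 — 1st Saturday is July 5, 2031.
1st Saturday of August 2031: August 2, 2031.
September 2031 — 1st Saturday is September 6, 2031.

September 6, 2031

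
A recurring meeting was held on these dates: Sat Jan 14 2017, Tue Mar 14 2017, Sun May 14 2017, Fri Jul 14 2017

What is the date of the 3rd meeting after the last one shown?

Sun Jan 14 2018

The day-of-month is always 14 (59, 61, 61 days between events).
So this recurs on the 14th of every 2 months.
September 2017: Thu Sep 14 2017.
November 2017: Tue Nov 14 2017.
Next: January 2018 → Sun Jan 14 2018.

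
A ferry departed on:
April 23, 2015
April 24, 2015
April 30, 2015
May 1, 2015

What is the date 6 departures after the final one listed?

The gap pattern 1, 6, 1 repeats every 2 events.
These are the Thursdays and Fridays of each week.
Next Thursday: May 7, 2015.
The following Friday is May 8, 2015.
Next Thursday: May 14, 2015.
Next Friday: May 15, 2015.
The following Thursday is May 21, 2015.
The following Friday is May 22, 2015.

May 22, 2015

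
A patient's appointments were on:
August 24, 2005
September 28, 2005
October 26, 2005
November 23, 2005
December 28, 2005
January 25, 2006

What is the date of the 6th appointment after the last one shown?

July 26, 2006

All dates are Wednesdays, 35, 28, 28, 35, 28 days apart.
Specifically, the 4th Wednesday of each month.
February 2006 — 4th Wednesday is February 22, 2006.
4th Wednesday of March 2006: March 22, 2006.
April 2006 — 4th Wednesday is April 26, 2006.
May 2006 — 4th Wednesday is May 24, 2006.
June 2006 — 4th Wednesday is June 28, 2006.
July 2006 — 4th Wednesday is July 26, 2006.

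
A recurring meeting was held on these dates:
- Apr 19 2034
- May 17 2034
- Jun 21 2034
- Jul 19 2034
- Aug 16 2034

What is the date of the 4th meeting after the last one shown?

These are Wednesdays at 28- or 35-day spacing (28, 35, 28, 28).
The pattern: 3rd Wednesday of the month.
3rd Wednesday of September 2034: Sep 20 2034.
3rd Wednesday of October 2034: Oct 18 2034.
November 2034 — 3rd Wednesday is Nov 15 2034.
December 2034 — 3rd Wednesday is Dec 20 2034.

Dec 20 2034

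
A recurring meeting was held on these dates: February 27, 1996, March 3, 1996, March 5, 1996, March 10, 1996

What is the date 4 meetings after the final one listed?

Gaps: 5, 2, 5 days — not constant, but cyclic with period 2.
The events fall on every Tuesday and Sunday.
Next Tuesday: March 12, 1996.
Next Sunday: March 17, 1996.
The following Tuesday is March 19, 1996.
The following Sunday is March 24, 1996.

March 24, 1996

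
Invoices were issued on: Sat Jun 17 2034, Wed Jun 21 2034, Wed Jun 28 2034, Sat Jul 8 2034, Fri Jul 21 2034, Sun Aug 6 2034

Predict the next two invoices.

The spacing grows by 3 each time: 4, 7, 10, 13, 16 days.
Next gap: 19 days. Sun Aug 6 2034 + 19 days = Fri Aug 25 2034.
Next gap: 22 days. Fri Aug 25 2034 + 22 days = Sat Sep 16 2034.

Fri Aug 25 2034, Sat Sep 16 2034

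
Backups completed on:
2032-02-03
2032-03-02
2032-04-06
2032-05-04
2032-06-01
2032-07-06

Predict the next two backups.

Gaps: 28, 35, 28, 28, 35 days — a mix of 28 and 35. Every date is a Tuesday.
Each is the 1st Tuesday of its month.
August 2032 — 1st Tuesday is 2032-08-03.
September 2032 — 1st Tuesday is 2032-09-07.

2032-08-03, 2032-09-07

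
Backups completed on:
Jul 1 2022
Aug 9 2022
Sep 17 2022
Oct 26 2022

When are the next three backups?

Dec 4 2022, Jan 12 2023, Feb 20 2023

The spacing is 39, 39, 39 days — always 39 days.
Oct 26 2022 + 39 days = Dec 4 2022.
Dec 4 2022 + 39 days = Jan 12 2023.
Jan 12 2023 + 39 days = Feb 20 2023.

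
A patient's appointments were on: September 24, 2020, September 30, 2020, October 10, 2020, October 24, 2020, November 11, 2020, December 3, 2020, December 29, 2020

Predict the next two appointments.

Gaps: 6, 10, 14, 18, 22, 26 days — each gap is 4 larger than the previous one.
Next gap: 30 days. December 29, 2020 + 30 days = January 28, 2021.
Next gap: 34 days. January 28, 2021 + 34 days = March 3, 2021.

January 28, 2021; March 3, 2021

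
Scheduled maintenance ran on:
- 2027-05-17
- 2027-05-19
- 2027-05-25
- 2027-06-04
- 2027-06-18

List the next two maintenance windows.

2027-07-06, 2027-07-28

Intervals are 2, 6, 10, 14 days — an arithmetic progression with common difference 4.
Next gap: 18 days. 2027-06-18 + 18 days = 2027-07-06.
Next gap: 22 days. 2027-07-06 + 22 days = 2027-07-28.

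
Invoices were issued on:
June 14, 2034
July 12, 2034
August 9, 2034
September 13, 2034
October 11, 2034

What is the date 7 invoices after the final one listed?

These are Wednesdays at 28- or 35-day spacing (28, 28, 35, 28).
The pattern: 2nd Wednesday of the month.
2nd Wednesday of November 2034: November 8, 2034.
December 2034 — 2nd Wednesday is December 13, 2034.
2nd Wednesday of January 2035: January 10, 2035.
February 2035 — 2nd Wednesday is February 14, 2035.
March 2035 — 2nd Wednesday is March 14, 2035.
April 2035 — 2nd Wednesday is April 11, 2035.
May 2035 — 2nd Wednesday is May 9, 2035.

May 9, 2035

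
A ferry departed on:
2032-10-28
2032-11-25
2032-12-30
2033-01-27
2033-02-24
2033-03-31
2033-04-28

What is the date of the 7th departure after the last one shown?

2033-11-24

Every date is a Thursday; gaps 28, 35, 28, 28, 35, 28 days.
Each is the last Thursday of its month (at least one falls on the 29th or later, ruling out '4th Thursday').
Last Thursday of May 2033: 2033-05-26.
June 2033 ends with Thursday 2033-06-30.
July 2033 ends with Thursday 2033-07-28.
August 2033 ends with Thursday 2033-08-25.
Last Thursday of September 2033: 2033-09-29.
October 2033 ends with Thursday 2033-10-27.
November 2033 ends with Thursday 2033-11-24.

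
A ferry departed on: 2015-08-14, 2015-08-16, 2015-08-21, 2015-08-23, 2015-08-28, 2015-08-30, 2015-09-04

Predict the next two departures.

2015-09-06, 2015-09-11

Every event lands on a Friday or Sunday (gaps cycle 2, 5, 2, 5, 2, 5).
So the schedule is: every Friday and Sunday.
Next Sunday: 2015-09-06.
The following Friday is 2015-09-11.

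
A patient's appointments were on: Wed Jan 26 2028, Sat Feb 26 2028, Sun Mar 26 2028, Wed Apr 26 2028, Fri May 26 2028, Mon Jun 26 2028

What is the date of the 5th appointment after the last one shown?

Each date is the 26th; the gaps (31, 29, 31, 30, 31) track the month lengths.
The rule is the 26th of each month.
Next: July 2028 → Wed Jul 26 2028.
August 2028: Sat Aug 26 2028.
Next: September 2028 → Tue Sep 26 2028.
Next: October 2028 → Thu Oct 26 2028.
November 2028: Sun Nov 26 2028.

Sun Nov 26 2028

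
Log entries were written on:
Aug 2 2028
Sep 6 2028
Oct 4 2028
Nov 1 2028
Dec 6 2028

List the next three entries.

Jan 3 2029, Feb 7 2029, Mar 7 2029

Gaps: 35, 28, 28, 35 days — a mix of 28 and 35. Every date is a Wednesday.
Each is the 1st Wednesday of its month.
1st Wednesday of January 2029: Jan 3 2029.
1st Wednesday of February 2029: Feb 7 2029.
1st Wednesday of March 2029: Mar 7 2029.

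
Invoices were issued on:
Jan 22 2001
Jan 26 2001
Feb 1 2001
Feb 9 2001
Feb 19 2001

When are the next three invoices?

Mar 3 2001, Mar 17 2001, Apr 2 2001

The spacing grows by 2 each time: 4, 6, 8, 10 days.
Next gap: 12 days. Feb 19 2001 + 12 days = Mar 3 2001.
Next gap: 14 days. Mar 3 2001 + 14 days = Mar 17 2001.
Next gap: 16 days. Mar 17 2001 + 16 days = Apr 2 2001.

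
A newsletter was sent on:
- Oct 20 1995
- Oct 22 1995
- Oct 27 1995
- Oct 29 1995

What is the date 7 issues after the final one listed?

Gaps: 2, 5, 2 days — not constant, but cyclic with period 2.
The events fall on every Friday and Sunday.
Next Friday: Nov 3 1995.
The following Sunday is Nov 5 1995.
Next Friday: Nov 10 1995.
The following Sunday is Nov 12 1995.
The following Friday is Nov 17 1995.
Next Sunday: Nov 19 1995.
Next Friday: Nov 24 1995.

Nov 24 1995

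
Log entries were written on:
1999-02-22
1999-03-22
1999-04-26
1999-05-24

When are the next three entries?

All dates are Mondays, 28, 35, 28 days apart.
Specifically, the 4th Monday of each month.
June 1999 — 4th Monday is 1999-06-28.
July 1999 — 4th Monday is 1999-07-26.
4th Monday of August 1999: 1999-08-23.

1999-06-28, 1999-07-26, 1999-08-23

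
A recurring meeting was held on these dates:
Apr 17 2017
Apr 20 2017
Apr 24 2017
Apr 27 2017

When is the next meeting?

May 1 2017

Gaps: 3, 4, 3 days — not constant, but cyclic with period 2.
The events fall on every Monday and Thursday.
Next Monday: May 1 2017.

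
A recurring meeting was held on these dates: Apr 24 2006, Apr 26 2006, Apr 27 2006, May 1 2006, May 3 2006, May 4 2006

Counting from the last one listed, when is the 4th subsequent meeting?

Every event lands on a Monday or Wednesday or Thursday (gaps cycle 2, 1, 4, 2, 1).
So the schedule is: every Monday, Wednesday and Thursday.
The following Monday is May 8 2006.
Next Wednesday: May 10 2006.
The following Thursday is May 11 2006.
The following Monday is May 15 2006.

May 15 2006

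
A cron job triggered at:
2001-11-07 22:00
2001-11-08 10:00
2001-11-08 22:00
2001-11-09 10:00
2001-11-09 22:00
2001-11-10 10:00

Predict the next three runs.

2001-11-10 22:00, 2001-11-11 10:00, 2001-11-11 22:00

Gaps: 12, 12, 12, 12, 12 hours — each event is 12 hours after the previous one.
2001-11-10 10:00 + 12 h = 2001-11-10 22:00.
2001-11-10 22:00 + 12 h = 2001-11-11 10:00.
2001-11-11 10:00 + 12 h = 2001-11-11 22:00.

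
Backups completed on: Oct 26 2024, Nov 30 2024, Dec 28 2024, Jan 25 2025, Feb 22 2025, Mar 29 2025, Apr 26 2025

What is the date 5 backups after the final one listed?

Sep 27 2025

All Saturdays; the gaps (35, 28, 28, 28, 35, 28) vary with month length.
This is the last Saturday of each month.
May 2025 ends with Saturday May 31 2025.
June 2025 ends with Saturday Jun 28 2025.
July 2025 ends with Saturday Jul 26 2025.
Last Saturday of August 2025: Aug 30 2025.
Last Saturday of September 2025: Sep 27 2025.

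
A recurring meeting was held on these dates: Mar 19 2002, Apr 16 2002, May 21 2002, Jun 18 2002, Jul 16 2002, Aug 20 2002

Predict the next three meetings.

Sep 17 2002, Oct 15 2002, Nov 19 2002

These are Tuesdays at 28- or 35-day spacing (28, 35, 28, 28, 35).
The pattern: 3rd Tuesday of the month.
3rd Tuesday of September 2002: Sep 17 2002.
3rd Tuesday of October 2002: Oct 15 2002.
November 2002 — 3rd Tuesday is Nov 19 2002.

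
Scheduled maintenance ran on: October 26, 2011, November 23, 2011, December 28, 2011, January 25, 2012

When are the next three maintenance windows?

All dates are Wednesdays, 28, 35, 28 days apart.
Specifically, the 4th Wednesday of each month.
February 2012 — 4th Wednesday is February 22, 2012.
4th Wednesday of March 2012: March 28, 2012.
April 2012 — 4th Wednesday is April 25, 2012.

February 22, 2012; March 28, 2012; April 25, 2012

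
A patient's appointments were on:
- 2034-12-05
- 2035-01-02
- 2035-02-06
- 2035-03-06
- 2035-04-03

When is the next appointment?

These are Tuesdays at 28- or 35-day spacing (28, 35, 28, 28).
The pattern: 1st Tuesday of the month.
May 2035 — 1st Tuesday is 2035-05-01.

2035-05-01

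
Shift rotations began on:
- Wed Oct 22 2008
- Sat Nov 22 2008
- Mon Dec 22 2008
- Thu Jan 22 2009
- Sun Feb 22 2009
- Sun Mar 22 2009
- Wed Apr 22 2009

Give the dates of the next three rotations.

Each date is the 22nd; the gaps (31, 30, 31, 31, 28, 31) track the month lengths.
The rule is the 22nd of each month.
Next: May 2009 → Fri May 22 2009.
June 2009: Mon Jun 22 2009.
Next: July 2009 → Wed Jul 22 2009.

Fri May 22 2009, Mon Jun 22 2009, Wed Jul 22 2009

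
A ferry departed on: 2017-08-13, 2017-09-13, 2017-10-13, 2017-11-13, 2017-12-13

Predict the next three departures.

2018-01-13, 2018-02-13, 2018-03-13

The day-of-month is always 13 (31, 30, 31, 30 days between events).
So this recurs on the 13th of each month.
January 2018: 2018-01-13.
Next: February 2018 → 2018-02-13.
March 2018: 2018-03-13.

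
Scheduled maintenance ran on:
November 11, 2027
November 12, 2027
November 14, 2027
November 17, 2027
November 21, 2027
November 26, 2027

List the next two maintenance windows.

Intervals are 1, 2, 3, 4, 5 days — an arithmetic progression with common difference 1.
Next gap: 6 days. November 26, 2027 + 6 days = December 2, 2027.
Next gap: 7 days. December 2, 2027 + 7 days = December 9, 2027.

December 2, 2027; December 9, 2027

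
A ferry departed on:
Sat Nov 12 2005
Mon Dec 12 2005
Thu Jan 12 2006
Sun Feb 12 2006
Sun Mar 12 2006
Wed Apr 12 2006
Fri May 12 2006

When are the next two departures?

Mon Jun 12 2006, Wed Jul 12 2006

The day-of-month is always 12 (30, 31, 31, 28, 31, 30 days between events).
So this recurs on the 12th of each month.
Next: June 2006 → Mon Jun 12 2006.
Next: July 2006 → Wed Jul 12 2006.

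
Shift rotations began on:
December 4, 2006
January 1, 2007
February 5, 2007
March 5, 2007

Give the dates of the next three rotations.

April 2, 2007; May 7, 2007; June 4, 2007

These are Mondays at 28- or 35-day spacing (28, 35, 28).
The pattern: 1st Monday of the month.
1st Monday of April 2007: April 2, 2007.
May 2007 — 1st Monday is May 7, 2007.
June 2007 — 1st Monday is June 4, 2007.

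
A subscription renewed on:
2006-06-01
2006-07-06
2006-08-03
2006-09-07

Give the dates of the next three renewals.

2006-10-05, 2006-11-02, 2006-12-07

All dates are Thursdays, 35, 28, 35 days apart.
Specifically, the 1st Thursday of each month.
1st Thursday of October 2006: 2006-10-05.
1st Thursday of November 2006: 2006-11-02.
1st Thursday of December 2006: 2006-12-07.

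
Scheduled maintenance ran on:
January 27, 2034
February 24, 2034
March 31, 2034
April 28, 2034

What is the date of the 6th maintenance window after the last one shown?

Every date is a Friday; gaps 28, 35, 28 days.
Each is the last Friday of its month (at least one falls on the 29th or later, ruling out '4th Friday').
Last Friday of May 2034: May 26, 2034.
June 2034 ends with Friday June 30, 2034.
July 2034 ends with Friday July 28, 2034.
Last Friday of August 2034: August 25, 2034.
Last Friday of September 2034: September 29, 2034.
October 2034 ends with Friday October 27, 2034.

October 27, 2034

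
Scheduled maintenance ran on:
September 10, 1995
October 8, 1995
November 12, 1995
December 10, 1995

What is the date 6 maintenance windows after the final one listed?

June 9, 1996

All dates are Sundays, 28, 35, 28 days apart.
Specifically, the 2nd Sunday of each month.
January 1996 — 2nd Sunday is January 14, 1996.
2nd Sunday of February 1996: February 11, 1996.
2nd Sunday of March 1996: March 10, 1996.
April 1996 — 2nd Sunday is April 14, 1996.
2nd Sunday of May 1996: May 12, 1996.
June 1996 — 2nd Sunday is June 9, 1996.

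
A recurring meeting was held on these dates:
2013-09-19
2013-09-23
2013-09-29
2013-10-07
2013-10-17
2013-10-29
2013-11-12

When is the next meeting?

2013-11-28

Gaps: 4, 6, 8, 10, 12, 14 days — each gap is 2 larger than the previous one.
Next gap: 16 days. 2013-11-12 + 16 days = 2013-11-28.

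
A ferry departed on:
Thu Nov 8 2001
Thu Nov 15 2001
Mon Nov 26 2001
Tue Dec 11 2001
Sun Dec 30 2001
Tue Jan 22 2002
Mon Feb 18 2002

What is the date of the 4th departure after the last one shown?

Tue Jul 16 2002

Gaps: 7, 11, 15, 19, 23, 27 days — each gap is 4 larger than the previous one.
Next gap: 31 days. Mon Feb 18 2002 + 31 days = Thu Mar 21 2002.
Next gap: 35 days. Thu Mar 21 2002 + 35 days = Thu Apr 25 2002.
Next gap: 39 days. Thu Apr 25 2002 + 39 days = Mon Jun 3 2002.
Next gap: 43 days. Mon Jun 3 2002 + 43 days = Tue Jul 16 2002.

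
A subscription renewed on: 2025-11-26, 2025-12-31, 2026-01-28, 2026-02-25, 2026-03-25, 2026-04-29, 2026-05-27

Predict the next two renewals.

2026-06-24, 2026-07-29

These are Wednesdays with 35, 28, 28, 28, 35, 28-day gaps.
Each is the final Wednesday of its month — 2025-12-31 is past the 28th, so '4th Wednesday' doesn't fit.
June 2026 ends with Wednesday 2026-06-24.
July 2026 ends with Wednesday 2026-07-29.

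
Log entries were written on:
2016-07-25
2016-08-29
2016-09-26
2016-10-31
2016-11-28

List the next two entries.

Every date is a Monday; gaps 35, 28, 35, 28 days.
Each is the last Monday of its month (at least one falls on the 29th or later, ruling out '4th Monday').
Last Monday of December 2016: 2016-12-26.
Last Monday of January 2017: 2017-01-30.

2016-12-26, 2017-01-30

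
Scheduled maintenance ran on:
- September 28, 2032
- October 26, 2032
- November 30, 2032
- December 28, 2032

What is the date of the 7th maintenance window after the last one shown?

July 26, 2033

Every date is a Tuesday; gaps 28, 35, 28 days.
Each is the last Tuesday of its month (at least one falls on the 29th or later, ruling out '4th Tuesday').
Last Tuesday of January 2033: January 25, 2033.
Last Tuesday of February 2033: February 22, 2033.
March 2033 ends with Tuesday March 29, 2033.
April 2033 ends with Tuesday April 26, 2033.
May 2033 ends with Tuesday May 31, 2033.
June 2033 ends with Tuesday June 28, 2033.
July 2033 ends with Tuesday July 26, 2033.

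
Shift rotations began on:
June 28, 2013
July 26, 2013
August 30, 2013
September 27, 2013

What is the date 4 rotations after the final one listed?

Every date is a Friday; gaps 28, 35, 28 days.
Each is the last Friday of its month (at least one falls on the 29th or later, ruling out '4th Friday').
Last Friday of October 2013: October 25, 2013.
November 2013 ends with Friday November 29, 2013.
December 2013 ends with Friday December 27, 2013.
Last Friday of January 2014: January 31, 2014.

January 31, 2014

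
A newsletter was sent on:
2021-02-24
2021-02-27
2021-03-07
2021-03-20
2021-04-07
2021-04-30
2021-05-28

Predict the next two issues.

2021-06-30, 2021-08-07

Gaps: 3, 8, 13, 18, 23, 28 days — each gap is 5 larger than the previous one.
Next gap: 33 days. 2021-05-28 + 33 days = 2021-06-30.
Next gap: 38 days. 2021-06-30 + 38 days = 2021-08-07.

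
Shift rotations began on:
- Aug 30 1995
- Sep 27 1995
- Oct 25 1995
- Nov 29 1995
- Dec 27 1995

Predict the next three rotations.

Jan 31 1996, Feb 28 1996, Mar 27 1996

These are Wednesdays with 28, 28, 35, 28-day gaps.
Each is the final Wednesday of its month — Aug 30 1995 is past the 28th, so '4th Wednesday' doesn't fit.
January 1996 ends with Wednesday Jan 31 1996.
Last Wednesday of February 1996: Feb 28 1996.
Last Wednesday of March 1996: Mar 27 1996.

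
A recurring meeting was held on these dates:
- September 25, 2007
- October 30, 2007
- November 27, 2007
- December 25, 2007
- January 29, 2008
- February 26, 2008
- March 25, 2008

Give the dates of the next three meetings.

Every date is a Tuesday; gaps 35, 28, 28, 35, 28, 28 days.
Each is the last Tuesday of its month (at least one falls on the 29th or later, ruling out '4th Tuesday').
Last Tuesday of April 2008: April 29, 2008.
May 2008 ends with Tuesday May 27, 2008.
June 2008 ends with Tuesday June 24, 2008.

April 29, 2008; May 27, 2008; June 24, 2008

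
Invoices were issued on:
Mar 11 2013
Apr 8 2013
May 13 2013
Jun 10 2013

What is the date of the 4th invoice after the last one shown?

These are Mondays at 28- or 35-day spacing (28, 35, 28).
The pattern: 2nd Monday of the month.
July 2013 — 2nd Monday is Jul 8 2013.
2nd Monday of August 2013: Aug 12 2013.
2nd Monday of September 2013: Sep 9 2013.
October 2013 — 2nd Monday is Oct 14 2013.

Oct 14 2013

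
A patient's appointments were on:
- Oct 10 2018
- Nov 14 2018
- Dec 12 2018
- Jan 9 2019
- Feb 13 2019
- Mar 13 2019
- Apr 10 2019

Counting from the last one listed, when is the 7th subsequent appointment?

These are Wednesdays at 28- or 35-day spacing (35, 28, 28, 35, 28, 28).
The pattern: 2nd Wednesday of the month.
2nd Wednesday of May 2019: May 8 2019.
2nd Wednesday of June 2019: Jun 12 2019.
July 2019 — 2nd Wednesday is Jul 10 2019.
2nd Wednesday of August 2019: Aug 14 2019.
2nd Wednesday of September 2019: Sep 11 2019.
October 2019 — 2nd Wednesday is Oct 9 2019.
2nd Wednesday of November 2019: Nov 13 2019.

Nov 13 2019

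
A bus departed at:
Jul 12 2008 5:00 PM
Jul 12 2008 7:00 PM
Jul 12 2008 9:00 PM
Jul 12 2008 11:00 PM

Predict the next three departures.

Gaps: 2, 2, 2 hours — each event is 2 hours after the previous one.
Jul 12 2008 11:00 PM + 2 h = Jul 13 2008 1:00 AM.
Jul 13 2008 1:00 AM + 2 h = Jul 13 2008 3:00 AM.
Jul 13 2008 3:00 AM + 2 h = Jul 13 2008 5:00 AM.

Jul 13 2008 1:00 AM, Jul 13 2008 3:00 AM, Jul 13 2008 5:00 AM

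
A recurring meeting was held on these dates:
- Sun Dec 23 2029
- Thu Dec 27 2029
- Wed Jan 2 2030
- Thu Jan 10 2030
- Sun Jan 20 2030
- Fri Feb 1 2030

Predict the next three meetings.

The spacing grows by 2 each time: 4, 6, 8, 10, 12 days.
Next gap: 14 days. Fri Feb 1 2030 + 14 days = Fri Feb 15 2030.
Next gap: 16 days. Fri Feb 15 2030 + 16 days = Sun Mar 3 2030.
Next gap: 18 days. Sun Mar 3 2030 + 18 days = Thu Mar 21 2030.

Fri Feb 15 2030, Sun Mar 3 2030, Thu Mar 21 2030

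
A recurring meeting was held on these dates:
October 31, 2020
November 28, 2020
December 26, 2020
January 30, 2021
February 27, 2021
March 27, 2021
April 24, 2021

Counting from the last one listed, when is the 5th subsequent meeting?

Every date is a Saturday; gaps 28, 28, 35, 28, 28, 28 days.
Each is the last Saturday of its month (at least one falls on the 29th or later, ruling out '4th Saturday').
May 2021 ends with Saturday May 29, 2021.
Last Saturday of June 2021: June 26, 2021.
Last Saturday of July 2021: July 31, 2021.
August 2021 ends with Saturday August 28, 2021.
September 2021 ends with Saturday September 25, 2021.

September 25, 2021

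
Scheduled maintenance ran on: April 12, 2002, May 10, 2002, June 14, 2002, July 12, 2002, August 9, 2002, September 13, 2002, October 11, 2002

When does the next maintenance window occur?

These are Fridays at 28- or 35-day spacing (28, 35, 28, 28, 35, 28).
The pattern: 2nd Friday of the month.
November 2002 — 2nd Friday is November 8, 2002.

November 8, 2002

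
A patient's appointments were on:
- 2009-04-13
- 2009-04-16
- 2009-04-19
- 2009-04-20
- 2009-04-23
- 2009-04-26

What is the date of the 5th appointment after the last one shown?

2009-05-07

Every event lands on a Monday or Thursday or Sunday (gaps cycle 3, 3, 1, 3, 3).
So the schedule is: every Monday, Thursday and Sunday.
The following Monday is 2009-04-27.
The following Thursday is 2009-04-30.
The following Sunday is 2009-05-03.
The following Monday is 2009-05-04.
The following Thursday is 2009-05-07.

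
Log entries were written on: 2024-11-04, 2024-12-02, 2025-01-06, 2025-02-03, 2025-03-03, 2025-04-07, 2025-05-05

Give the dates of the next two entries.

All dates are Mondays, 28, 35, 28, 28, 35, 28 days apart.
Specifically, the 1st Monday of each month.
June 2025 — 1st Monday is 2025-06-02.
July 2025 — 1st Monday is 2025-07-07.

2025-06-02, 2025-07-07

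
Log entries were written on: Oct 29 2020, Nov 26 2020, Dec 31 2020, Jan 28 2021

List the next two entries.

These are Thursdays with 28, 35, 28-day gaps.
Each is the final Thursday of its month — Oct 29 2020 is past the 28th, so '4th Thursday' doesn't fit.
Last Thursday of February 2021: Feb 25 2021.
Last Thursday of March 2021: Mar 25 2021.

Feb 25 2021, Mar 25 2021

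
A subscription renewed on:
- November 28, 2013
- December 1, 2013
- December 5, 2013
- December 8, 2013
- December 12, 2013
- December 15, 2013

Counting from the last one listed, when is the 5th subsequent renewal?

Gaps: 3, 4, 3, 4, 3 days — not constant, but cyclic with period 2.
The events fall on every Thursday and Sunday.
The following Thursday is December 19, 2013.
Next Sunday: December 22, 2013.
The following Thursday is December 26, 2013.
Next Sunday: December 29, 2013.
Next Thursday: January 2, 2014.

January 2, 2014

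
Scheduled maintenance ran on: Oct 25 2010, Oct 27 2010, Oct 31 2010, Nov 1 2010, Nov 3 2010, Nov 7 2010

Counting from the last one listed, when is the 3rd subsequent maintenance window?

Nov 14 2010

Every event lands on a Monday or Wednesday or Sunday (gaps cycle 2, 4, 1, 2, 4).
So the schedule is: every Monday, Wednesday and Sunday.
The following Monday is Nov 8 2010.
Next Wednesday: Nov 10 2010.
The following Sunday is Nov 14 2010.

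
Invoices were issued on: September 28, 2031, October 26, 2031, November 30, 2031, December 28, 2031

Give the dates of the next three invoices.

These are Sundays with 28, 35, 28-day gaps.
Each is the final Sunday of its month — November 30, 2031 is past the 28th, so '4th Sunday' doesn't fit.
Last Sunday of January 2032: January 25, 2032.
Last Sunday of February 2032: February 29, 2032.
Last Sunday of March 2032: March 28, 2032.

January 25, 2032; February 29, 2032; March 28, 2032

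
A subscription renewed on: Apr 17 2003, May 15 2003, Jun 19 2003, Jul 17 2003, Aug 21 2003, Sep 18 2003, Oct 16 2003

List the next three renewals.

Nov 20 2003, Dec 18 2003, Jan 15 2004

All dates are Thursdays, 28, 35, 28, 35, 28, 28 days apart.
Specifically, the 3rd Thursday of each month.
November 2003 — 3rd Thursday is Nov 20 2003.
3rd Thursday of December 2003: Dec 18 2003.
3rd Thursday of January 2004: Jan 15 2004.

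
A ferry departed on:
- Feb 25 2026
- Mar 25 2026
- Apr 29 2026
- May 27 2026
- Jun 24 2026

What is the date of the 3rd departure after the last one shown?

Sep 30 2026

Every date is a Wednesday; gaps 28, 35, 28, 28 days.
Each is the last Wednesday of its month (at least one falls on the 29th or later, ruling out '4th Wednesday').
July 2026 ends with Wednesday Jul 29 2026.
Last Wednesday of August 2026: Aug 26 2026.
Last Wednesday of September 2026: Sep 30 2026.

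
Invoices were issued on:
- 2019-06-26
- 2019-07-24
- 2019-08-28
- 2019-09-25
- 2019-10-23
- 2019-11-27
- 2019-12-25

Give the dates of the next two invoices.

2020-01-22, 2020-02-26

Gaps: 28, 35, 28, 28, 35, 28 days — a mix of 28 and 35. Every date is a Wednesday.
Each is the 4th Wednesday of its month.
4th Wednesday of January 2020: 2020-01-22.
4th Wednesday of February 2020: 2020-02-26.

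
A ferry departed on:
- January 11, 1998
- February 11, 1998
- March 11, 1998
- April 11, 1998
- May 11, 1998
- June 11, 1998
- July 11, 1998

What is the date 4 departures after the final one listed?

Each date is the 11th; the gaps (31, 28, 31, 30, 31, 30) track the month lengths.
The rule is the 11th of each month.
Next: August 1998 → August 11, 1998.
Next: September 1998 → September 11, 1998.
Next: October 1998 → October 11, 1998.
Next: November 1998 → November 11, 1998.

November 11, 1998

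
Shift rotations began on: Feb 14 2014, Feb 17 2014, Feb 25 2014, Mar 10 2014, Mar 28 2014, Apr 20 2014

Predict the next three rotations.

Gaps: 3, 8, 13, 18, 23 days — each gap is 5 larger than the previous one.
Next gap: 28 days. Apr 20 2014 + 28 days = May 18 2014.
Next gap: 33 days. May 18 2014 + 33 days = Jun 20 2014.
Next gap: 38 days. Jun 20 2014 + 38 days = Jul 28 2014.

May 18 2014, Jun 20 2014, Jul 28 2014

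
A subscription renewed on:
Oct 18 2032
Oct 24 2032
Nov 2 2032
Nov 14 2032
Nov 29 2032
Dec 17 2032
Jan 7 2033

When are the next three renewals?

Gaps: 6, 9, 12, 15, 18, 21 days — each gap is 3 larger than the previous one.
Next gap: 24 days. Jan 7 2033 + 24 days = Jan 31 2033.
Next gap: 27 days. Jan 31 2033 + 27 days = Feb 27 2033.
Next gap: 30 days. Feb 27 2033 + 30 days = Mar 29 2033.

Jan 31 2033, Feb 27 2033, Mar 29 2033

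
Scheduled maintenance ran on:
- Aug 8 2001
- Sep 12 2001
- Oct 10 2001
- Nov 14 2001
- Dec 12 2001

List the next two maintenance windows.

These are Wednesdays at 28- or 35-day spacing (35, 28, 35, 28).
The pattern: 2nd Wednesday of the month.
2nd Wednesday of January 2002: Jan 9 2002.
February 2002 — 2nd Wednesday is Feb 13 2002.

Jan 9 2002, Feb 13 2002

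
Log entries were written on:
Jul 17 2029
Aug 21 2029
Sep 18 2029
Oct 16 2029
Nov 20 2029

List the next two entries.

All dates are Tuesdays, 35, 28, 28, 35 days apart.
Specifically, the 3rd Tuesday of each month.
December 2029 — 3rd Tuesday is Dec 18 2029.
3rd Tuesday of January 2030: Jan 15 2030.

Dec 18 2029, Jan 15 2030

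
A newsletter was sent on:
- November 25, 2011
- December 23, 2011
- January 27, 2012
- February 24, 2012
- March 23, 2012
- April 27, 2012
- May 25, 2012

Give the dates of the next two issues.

June 22, 2012; July 27, 2012

All dates are Fridays, 28, 35, 28, 28, 35, 28 days apart.
Specifically, the 4th Friday of each month.
June 2012 — 4th Friday is June 22, 2012.
July 2012 — 4th Friday is July 27, 2012.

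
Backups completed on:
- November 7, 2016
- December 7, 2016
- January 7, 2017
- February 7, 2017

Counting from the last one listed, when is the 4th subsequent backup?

June 7, 2017

Gaps: 30, 31, 31 days — not constant. Every event is on the 7th of the month.
Pattern: the 7th of each month.
Next: March 2017 → March 7, 2017.
April 2017: April 7, 2017.
May 2017: May 7, 2017.
Next: June 2017 → June 7, 2017.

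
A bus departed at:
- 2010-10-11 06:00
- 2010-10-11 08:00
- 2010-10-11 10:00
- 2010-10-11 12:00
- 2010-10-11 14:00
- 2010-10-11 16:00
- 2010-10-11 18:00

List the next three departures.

The interval is a steady 2 hours (2, 2, 2, 2, 2, 2).
2010-10-11 18:00 + 2 h = 2010-10-11 20:00.
2010-10-11 20:00 + 2 h = 2010-10-11 22:00.
2010-10-11 22:00 + 2 h = 2010-10-12 00:00.

2010-10-11 20:00, 2010-10-11 22:00, 2010-10-12 00:00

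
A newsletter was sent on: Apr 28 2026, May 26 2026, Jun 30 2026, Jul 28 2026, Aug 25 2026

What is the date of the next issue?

These are Tuesdays with 28, 35, 28, 28-day gaps.
Each is the final Tuesday of its month — Jun 30 2026 is past the 28th, so '4th Tuesday' doesn't fit.
September 2026 ends with Tuesday Sep 29 2026.

Sep 29 2026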